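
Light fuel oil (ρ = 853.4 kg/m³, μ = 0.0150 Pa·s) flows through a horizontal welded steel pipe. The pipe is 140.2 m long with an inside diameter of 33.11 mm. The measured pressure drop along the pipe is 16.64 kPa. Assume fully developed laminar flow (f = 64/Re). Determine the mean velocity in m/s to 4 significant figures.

For laminar flow, f = 64/Re with Re = ρVD/μ, so Darcy-Weisbach reduces to ΔP = 32μLV/D². Solving for V: V = ΔP·D²/(32μL) = 1.664e+04·(0.03311)²/(32·0.015·140.2) = 0.2711 m/s.
Check: Re = ρVD/μ = 853.4·0.2711·0.03311/0.015 = 510.6 < 2300, so the laminar assumption holds.

V ≈ 0.2711 m/s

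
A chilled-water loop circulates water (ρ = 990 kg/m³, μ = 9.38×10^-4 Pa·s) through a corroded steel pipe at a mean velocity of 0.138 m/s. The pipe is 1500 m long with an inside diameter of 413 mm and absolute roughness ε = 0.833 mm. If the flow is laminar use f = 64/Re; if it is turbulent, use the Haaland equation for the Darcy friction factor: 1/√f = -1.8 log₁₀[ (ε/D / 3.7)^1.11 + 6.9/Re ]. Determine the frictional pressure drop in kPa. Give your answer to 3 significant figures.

Reynolds number Re = ρVD/μ = 990 · 0.138 · 0.413 / 0.000938 = 6.015e+04.
Re > 4000 → turbulent. Relative roughness ε/D = 0.000833/0.413 = 0.00202. Haaland: 1/√f = -1.8 log₁₀[(0.00202/3.7)^1.11 + 6.9/6.015e+04] = -1.8 log₁₀[0.000239 + 0.000115] = 6.214, so f = 0.0259.
Darcy-Weisbach: ΔP = f(L/D)(ρV²/2) = 0.0259·(1500/0.413)·(990·0.138²/2) = 0.0259·3632·9.427 = 886.8 Pa.
ΔP = 886.8 Pa = 0.887 kPa.

ΔP ≈ 0.887 kPa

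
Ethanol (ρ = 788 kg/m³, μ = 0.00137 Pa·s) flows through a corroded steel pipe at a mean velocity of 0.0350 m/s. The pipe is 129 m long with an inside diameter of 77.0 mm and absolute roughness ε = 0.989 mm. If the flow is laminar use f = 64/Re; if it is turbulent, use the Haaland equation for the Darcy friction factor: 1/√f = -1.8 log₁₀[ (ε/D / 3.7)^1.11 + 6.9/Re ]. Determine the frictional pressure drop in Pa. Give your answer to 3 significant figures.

ΔP ≈ 33.4 Pa

Reynolds number Re = ρVD/μ = 788 · 0.035 · 0.077 / 0.00137 = 1550.
Re < 2300 → laminar flow, so f = 64/Re = 64/1550 = 0.04129 (the turbulent correlation is not needed).
Darcy-Weisbach: ΔP = f(L/D)(ρV²/2) = 0.04129·(129/0.077)·(788·0.035²/2) = 0.04129·1675·0.4827 = 33.38 Pa.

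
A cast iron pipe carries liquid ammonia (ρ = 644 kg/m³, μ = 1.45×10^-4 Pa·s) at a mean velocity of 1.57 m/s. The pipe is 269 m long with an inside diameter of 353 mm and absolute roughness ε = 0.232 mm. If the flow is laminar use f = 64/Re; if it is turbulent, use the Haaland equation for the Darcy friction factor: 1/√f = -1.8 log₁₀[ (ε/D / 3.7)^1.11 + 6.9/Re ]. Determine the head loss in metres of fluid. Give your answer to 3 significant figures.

Reynolds number Re = ρVD/μ = 644 · 1.57 · 0.353 / 0.000145 = 2.461e+06.
Re > 4000 → turbulent. Relative roughness ε/D = 0.000232/0.353 = 0.000657. Haaland: 1/√f = -1.8 log₁₀[(0.000657/3.7)^1.11 + 6.9/2.461e+06] = -1.8 log₁₀[6.87e-05 + 2.8e-06] = 7.462, so f = 0.01796.
Darcy-Weisbach: ΔP = f(L/D)(ρV²/2) = 0.01796·(269/0.353)·(644·1.57²/2) = 0.01796·762·793.7 = 1.086e+04 Pa.
Head loss h_f = ΔP/(ρg) = 1.086e+04/(644·9.81) = 1.72 m.

h_f ≈ 1.72 m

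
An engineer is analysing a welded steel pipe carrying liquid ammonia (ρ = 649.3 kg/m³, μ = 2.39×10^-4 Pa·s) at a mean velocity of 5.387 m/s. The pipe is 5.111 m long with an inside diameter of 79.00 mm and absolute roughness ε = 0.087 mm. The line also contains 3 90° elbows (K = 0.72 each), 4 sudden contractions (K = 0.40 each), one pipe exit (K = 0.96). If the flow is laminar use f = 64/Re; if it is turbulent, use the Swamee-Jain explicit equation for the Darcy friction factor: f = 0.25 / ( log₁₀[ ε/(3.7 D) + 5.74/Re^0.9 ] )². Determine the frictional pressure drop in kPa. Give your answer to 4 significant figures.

ΔP ≈ 56.92 kPa

Reynolds number Re = ρVD/μ = 649.3 · 5.387 · 0.079 / 0.000239 = 1.156e+06.
Re > 4000 → turbulent. Relative roughness ε/D = 8.7e-05/0.079 = 0.0011. Swamee-Jain: f = 0.25/(log₁₀[0.0011/3.7 + 5.74/1.156e+06^0.9])² = 0.25/(log₁₀[0.000298 + 2.01e-05])² = 0.25/(-3.498)² = 0.02043.
Total minor-loss coefficient ΣK = 3·0.72 + 4·0.4 + 1·0.96 = 4.72.
ΔP = [f·L/D + ΣK]·(ρV²/2) = [0.02043·5.111/0.079 + 4.72]·(649.3·5.387²/2) = [1.322 + 4.72]·9421 = 5.692e+04 Pa.
ΔP = 5.692e+04 Pa = 56.92 kPa.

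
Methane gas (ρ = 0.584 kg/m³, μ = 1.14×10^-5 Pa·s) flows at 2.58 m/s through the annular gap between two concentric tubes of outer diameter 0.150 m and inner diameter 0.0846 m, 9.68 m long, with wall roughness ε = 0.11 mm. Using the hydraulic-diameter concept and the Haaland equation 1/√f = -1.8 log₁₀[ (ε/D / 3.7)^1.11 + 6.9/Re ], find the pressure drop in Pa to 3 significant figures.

Hydraulic diameter D_h = 4A/P = D_o - D_i = 0.15 - 0.0846 = 0.0654 m.
Re = ρVD_h/μ = 0.584·2.58·0.0654/1.14e-05 = 8644.
ε/D_h = 0.00011/0.0654 = 0.00168; Haaland gives 1/√f = -1.8 log₁₀[0.000195+0.000798] = 5.405, so f = 0.03423.
ΔP = f(L/D_h)(ρV²/2) = 0.03423·9.68/0.0654·1.944 = 9.846 Pa.

ΔP ≈ 9.85 Pa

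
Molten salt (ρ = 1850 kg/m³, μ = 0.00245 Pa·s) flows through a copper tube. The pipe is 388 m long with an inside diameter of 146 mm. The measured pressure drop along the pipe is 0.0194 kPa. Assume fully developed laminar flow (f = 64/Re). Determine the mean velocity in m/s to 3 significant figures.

For laminar flow, f = 64/Re with Re = ρVD/μ, so Darcy-Weisbach reduces to ΔP = 32μLV/D². Solving for V: V = ΔP·D²/(32μL) = 19.4·(0.146)²/(32·0.00245·388) = 0.01359 m/s.
Check: Re = ρVD/μ = 1850·0.01359·0.146/0.00245 = 1499 < 2300, so the laminar assumption holds.

V ≈ 0.0136 m/s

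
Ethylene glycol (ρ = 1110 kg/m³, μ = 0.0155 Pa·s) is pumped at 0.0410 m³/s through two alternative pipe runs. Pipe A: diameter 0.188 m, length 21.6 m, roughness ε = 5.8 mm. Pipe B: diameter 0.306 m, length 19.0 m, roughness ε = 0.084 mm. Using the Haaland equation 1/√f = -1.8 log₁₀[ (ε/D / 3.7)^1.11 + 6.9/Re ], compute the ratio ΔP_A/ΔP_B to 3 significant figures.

ΔP_A/ΔP_B ≈ 26.1

Pipe A: V = Q/A = 0.041/0.02776 = 1.477 m/s; Re = 1.989e+04; ε/D = 0.0309; Haaland → f = 0.05947; ΔP_A = f(L/D)(ρV²/2) = 8273 Pa.
Pipe B: V = Q/A = 0.041/0.07354 = 0.5575 m/s; Re = 1.222e+04; ε/D = 0.000275; Haaland → f = 0.02961; ΔP_B = f(L/D)(ρV²/2) = 317.2 Pa.
ΔP_A/ΔP_B = 8273/317.2 = 26.1.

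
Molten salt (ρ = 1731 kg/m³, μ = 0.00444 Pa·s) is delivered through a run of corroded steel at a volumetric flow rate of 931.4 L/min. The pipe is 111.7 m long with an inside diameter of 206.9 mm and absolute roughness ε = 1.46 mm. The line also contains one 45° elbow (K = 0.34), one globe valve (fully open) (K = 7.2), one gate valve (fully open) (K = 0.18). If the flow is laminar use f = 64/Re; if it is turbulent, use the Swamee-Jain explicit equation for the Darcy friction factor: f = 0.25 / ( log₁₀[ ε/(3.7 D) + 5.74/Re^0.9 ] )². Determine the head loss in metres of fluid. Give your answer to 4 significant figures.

Q = 931.4 L/min = 931.4/60000 = 0.01552 m³/s.
Cross-sectional area A = πD²/4 = π(0.2069)²/4 = 0.03362 m²; mean velocity V = Q/A = 0.01552/0.03362 = 0.4617 m/s.
Reynolds number Re = ρVD/μ = 1731 · 0.4617 · 0.2069 / 0.00444 = 3.724e+04.
Re > 4000 → turbulent. Relative roughness ε/D = 0.00146/0.2069 = 0.00706. Swamee-Jain: f = 0.25/(log₁₀[0.00706/3.7 + 5.74/3.724e+04^0.9])² = 0.25/(log₁₀[0.00191 + 0.000442])² = 0.25/(-2.629)² = 0.03617.
Total minor-loss coefficient ΣK = 1·0.34 + 1·7.2 + 1·0.18 = 7.72.
ΔP = [f·L/D + ΣK]·(ρV²/2) = [0.03617·111.7/0.2069 + 7.72]·(1731·0.4617²/2) = [19.53 + 7.72]·184.5 = 5027 Pa.
Head loss h_f = ΔP/(ρg) = 5027/(1731·9.81) = 0.2960 m.

h_f ≈ 0.2960 m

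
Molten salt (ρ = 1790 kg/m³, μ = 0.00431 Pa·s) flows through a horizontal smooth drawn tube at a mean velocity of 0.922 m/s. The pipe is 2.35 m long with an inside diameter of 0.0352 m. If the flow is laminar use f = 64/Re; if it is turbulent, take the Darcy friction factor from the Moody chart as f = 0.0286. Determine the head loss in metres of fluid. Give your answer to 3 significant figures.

Reynolds number Re = ρVD/μ = 1790 · 0.922 · 0.0352 / 0.00431 = 1.348e+04.
Re > 4000 → turbulent; use the Moody-chart value f = 0.0286.
Darcy-Weisbach: ΔP = f(L/D)(ρV²/2) = 0.0286·(2.35/0.0352)·(1790·0.922²/2) = 0.0286·66.76·760.8 = 1453 Pa.
Head loss h_f = ΔP/(ρg) = 1453/(1790·9.81) = 0.0827 m.

h_f ≈ 0.0827 m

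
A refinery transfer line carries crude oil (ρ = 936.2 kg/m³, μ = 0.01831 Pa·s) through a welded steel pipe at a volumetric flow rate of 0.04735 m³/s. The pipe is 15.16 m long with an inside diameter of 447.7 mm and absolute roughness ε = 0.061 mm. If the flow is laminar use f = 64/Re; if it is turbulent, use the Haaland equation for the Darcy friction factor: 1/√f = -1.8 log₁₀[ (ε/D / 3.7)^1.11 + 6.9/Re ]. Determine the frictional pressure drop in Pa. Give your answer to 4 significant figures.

Cross-sectional area A = πD²/4 = π(0.4477)²/4 = 0.1574 m²; mean velocity V = Q/A = 0.04735/0.1574 = 0.3008 m/s.
Reynolds number Re = ρVD/μ = 936.2 · 0.3008 · 0.4477 / 0.0183 = 6885.
Re > 4000 → turbulent. Relative roughness ε/D = 6.1e-05/0.4477 = 0.000136. Haaland: 1/√f = -1.8 log₁₀[(0.000136/3.7)^1.11 + 6.9/6885] = -1.8 log₁₀[1.2e-05 + 0.001] = 5.389, so f = 0.03443.
Darcy-Weisbach: ΔP = f(L/D)(ρV²/2) = 0.03443·(15.16/0.4477)·(936.2·0.3008²/2) = 0.03443·33.86·42.35 = 49.38 Pa.

ΔP ≈ 49.38 Pa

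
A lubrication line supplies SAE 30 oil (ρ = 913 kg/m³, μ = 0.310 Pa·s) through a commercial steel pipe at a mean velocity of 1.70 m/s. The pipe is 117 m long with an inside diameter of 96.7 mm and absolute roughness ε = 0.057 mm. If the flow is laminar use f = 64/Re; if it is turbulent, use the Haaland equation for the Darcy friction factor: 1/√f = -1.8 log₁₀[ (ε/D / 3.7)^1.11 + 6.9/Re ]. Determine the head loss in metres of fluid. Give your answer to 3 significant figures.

Reynolds number Re = ρVD/μ = 913 · 1.7 · 0.0967 / 0.31 = 484.2.
Re < 2300 → laminar flow, so f = 64/Re = 64/484.2 = 0.1322 (the turbulent correlation is not needed).
Darcy-Weisbach: ΔP = f(L/D)(ρV²/2) = 0.1322·(117/0.0967)·(913·1.7²/2) = 0.1322·1210·1319 = 2.11e+05 Pa.
Head loss h_f = ΔP/(ρg) = 2.11e+05/(913·9.81) = 23.6 m.

h_f ≈ 23.6 m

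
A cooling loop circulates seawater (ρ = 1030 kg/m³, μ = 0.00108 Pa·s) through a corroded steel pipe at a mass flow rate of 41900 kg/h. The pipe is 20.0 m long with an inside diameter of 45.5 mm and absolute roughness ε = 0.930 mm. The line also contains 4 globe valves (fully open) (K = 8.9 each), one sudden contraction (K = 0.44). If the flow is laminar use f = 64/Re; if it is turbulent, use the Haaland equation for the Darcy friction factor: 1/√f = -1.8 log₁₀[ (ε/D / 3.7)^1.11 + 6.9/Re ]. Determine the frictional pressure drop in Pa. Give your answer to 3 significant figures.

ṁ = 41900 kg/h = 41900/3600 = 11.64 kg/s.
A = πD²/4 = π(0.0455)²/4 = 0.001626 m²; mean velocity V = ṁ/(ρA) = 11.64/(1030 · 0.001626) = 6.95 m/s.
Reynolds number Re = ρVD/μ = 1030 · 6.95 · 0.0455 / 0.00108 = 3.016e+05.
Re > 4000 → turbulent. Relative roughness ε/D = 0.00093/0.0455 = 0.0204. Haaland: 1/√f = -1.8 log₁₀[(0.0204/3.7)^1.11 + 6.9/3.016e+05] = -1.8 log₁₀[0.00312 + 2.29e-05] = 4.505, so f = 0.04927.
Total minor-loss coefficient ΣK = 4·8.9 + 1·0.44 = 36.
ΔP = [f·L/D + ΣK]·(ρV²/2) = [0.04927·20/0.0455 + 36]·(1030·6.95²/2) = [21.66 + 36]·2.487e+04 = 1.435e+06 Pa.

ΔP ≈ 1.44×10^6 Pa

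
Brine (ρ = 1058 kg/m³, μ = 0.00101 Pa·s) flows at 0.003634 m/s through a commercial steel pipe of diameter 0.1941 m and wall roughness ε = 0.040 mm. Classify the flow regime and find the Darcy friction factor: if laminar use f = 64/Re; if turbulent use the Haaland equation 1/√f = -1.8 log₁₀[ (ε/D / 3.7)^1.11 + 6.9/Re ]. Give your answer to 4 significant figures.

Re = ρVD/μ = 1058·0.003634·0.1941/0.00101 = 738.9.
Re < 2300 → laminar, so f = 64/Re = 0.08662 (roughness is irrelevant in laminar flow).

f ≈ 0.08662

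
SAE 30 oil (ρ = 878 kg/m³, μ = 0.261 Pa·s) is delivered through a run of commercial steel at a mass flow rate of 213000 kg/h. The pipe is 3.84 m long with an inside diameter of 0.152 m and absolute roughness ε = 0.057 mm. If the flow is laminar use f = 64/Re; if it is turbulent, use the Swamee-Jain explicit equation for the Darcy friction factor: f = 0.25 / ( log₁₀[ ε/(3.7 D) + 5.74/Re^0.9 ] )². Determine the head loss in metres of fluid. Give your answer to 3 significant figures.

h_f ≈ 0.599 m

ṁ = 213000 kg/h = 213000/3600 = 59.17 kg/s.
A = πD²/4 = π(0.152)²/4 = 0.01815 m²; mean velocity V = ṁ/(ρA) = 59.17/(878 · 0.01815) = 3.714 m/s.
Reynolds number Re = ρVD/μ = 878 · 3.714 · 0.152 / 0.261 = 1899.
Re < 2300 → laminar flow, so f = 64/Re = 64/1899 = 0.0337 (the turbulent correlation is not needed).
Darcy-Weisbach: ΔP = f(L/D)(ρV²/2) = 0.0337·(3.84/0.152)·(878·3.714²/2) = 0.0337·25.26·6054 = 5155 Pa.
Head loss h_f = ΔP/(ρg) = 5155/(878·9.81) = 0.599 m.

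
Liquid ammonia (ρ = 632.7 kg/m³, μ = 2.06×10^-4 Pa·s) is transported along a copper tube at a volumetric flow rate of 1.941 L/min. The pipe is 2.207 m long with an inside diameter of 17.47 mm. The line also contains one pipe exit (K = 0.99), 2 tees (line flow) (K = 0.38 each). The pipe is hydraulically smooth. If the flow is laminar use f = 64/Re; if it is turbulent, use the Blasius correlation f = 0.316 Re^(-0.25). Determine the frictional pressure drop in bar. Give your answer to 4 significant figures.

Q = 1.941 L/min = 1.941/60000 = 3.235e-05 m³/s.
Cross-sectional area A = πD²/4 = π(0.01747)²/4 = 0.0002397 m²; mean velocity V = Q/A = 3.235e-05/0.0002397 = 0.135 m/s.
Reynolds number Re = ρVD/μ = 632.7 · 0.135 · 0.01747 / 0.000206 = 7241.
Re > 4000 → turbulent. Smooth-pipe (Blasius): f = 0.316 Re^(-0.25) = 0.316/(7241)^0.25 = 0.03426.
Total minor-loss coefficient ΣK = 1·0.99 + 2·0.38 = 1.75.
ΔP = [f·L/D + ΣK]·(ρV²/2) = [0.03426·2.207/0.01747 + 1.75]·(632.7·0.135²/2) = [4.328 + 1.75]·5.762 = 35.02 Pa.
ΔP = 35.02 Pa = 3.502×10^-4 bar.

ΔP ≈ 3.502×10^-4 bar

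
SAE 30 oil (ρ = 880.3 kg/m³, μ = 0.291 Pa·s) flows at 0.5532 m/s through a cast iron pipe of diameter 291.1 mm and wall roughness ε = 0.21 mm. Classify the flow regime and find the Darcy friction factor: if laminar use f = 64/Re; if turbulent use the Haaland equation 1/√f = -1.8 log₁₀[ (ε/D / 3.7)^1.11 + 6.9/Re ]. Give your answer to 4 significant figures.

Re = ρVD/μ = 880.3·0.5532·0.2911/0.291 = 487.1.
Re < 2300 → laminar, so f = 64/Re = 0.1314 (roughness is irrelevant in laminar flow).

f ≈ 0.1314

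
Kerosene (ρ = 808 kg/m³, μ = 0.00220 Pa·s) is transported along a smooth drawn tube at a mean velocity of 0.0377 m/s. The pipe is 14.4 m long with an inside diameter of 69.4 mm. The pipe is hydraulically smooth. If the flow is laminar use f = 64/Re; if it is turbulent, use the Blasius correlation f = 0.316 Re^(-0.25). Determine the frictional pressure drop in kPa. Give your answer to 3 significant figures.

ΔP ≈ 0.00794 kPa

Reynolds number Re = ρVD/μ = 808 · 0.0377 · 0.0694 / 0.0022 = 960.9.
Re < 2300 → laminar flow, so f = 64/Re = 64/960.9 = 0.0666 (the turbulent correlation is not needed).
Darcy-Weisbach: ΔP = f(L/D)(ρV²/2) = 0.0666·(14.4/0.0694)·(808·0.0377²/2) = 0.0666·207.5·0.5742 = 7.935 Pa.
ΔP = 7.935 Pa = 0.00794 kPa.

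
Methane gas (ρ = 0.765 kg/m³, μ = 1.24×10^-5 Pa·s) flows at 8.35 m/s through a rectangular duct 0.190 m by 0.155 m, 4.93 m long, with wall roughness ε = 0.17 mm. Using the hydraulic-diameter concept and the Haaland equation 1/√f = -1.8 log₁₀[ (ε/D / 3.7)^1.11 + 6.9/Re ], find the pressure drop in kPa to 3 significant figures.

ΔP ≈ 0.0171 kPa

Hydraulic diameter D_h = 4A/P = 4·(0.19·0.155)/(2·(0.19+0.155)) = 0.1178/0.69 = 0.1707 m.
Re = ρVD_h/μ = 0.765·8.35·0.1707/1.24e-05 = 8.795e+04.
ε/D_h = 0.00017/0.1707 = 0.000996; Haaland gives 1/√f = -1.8 log₁₀[0.000109+7.85e-05] = 6.709, so f = 0.02222.
ΔP = f(L/D_h)(ρV²/2) = 0.02222·4.93/0.1707·26.67 = 17.11 Pa.
ΔP = 0.0171 kPa.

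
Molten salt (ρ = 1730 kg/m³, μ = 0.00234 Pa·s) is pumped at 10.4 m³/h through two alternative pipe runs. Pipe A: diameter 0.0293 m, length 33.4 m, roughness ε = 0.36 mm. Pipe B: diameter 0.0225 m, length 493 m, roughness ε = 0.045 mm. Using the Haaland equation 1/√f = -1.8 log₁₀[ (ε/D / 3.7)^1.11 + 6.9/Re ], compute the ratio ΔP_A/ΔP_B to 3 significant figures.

Pipe A: V = Q/A = 0.002889/0.0006743 = 4.285 m/s; Re = 9.281e+04; ε/D = 0.0123; Haaland → f = 0.0413; ΔP_A = f(L/D)(ρV²/2) = 7.476e+05 Pa.
Pipe B: V = Q/A = 0.002889/0.0003976 = 7.266 m/s; Re = 1.209e+05; ε/D = 0.002; Haaland → f = 0.02473; ΔP_B = f(L/D)(ρV²/2) = 2.475e+07 Pa.
ΔP_A/ΔP_B = 7.476e+05/2.475e+07 = 0.0302.

ΔP_A/ΔP_B ≈ 0.0302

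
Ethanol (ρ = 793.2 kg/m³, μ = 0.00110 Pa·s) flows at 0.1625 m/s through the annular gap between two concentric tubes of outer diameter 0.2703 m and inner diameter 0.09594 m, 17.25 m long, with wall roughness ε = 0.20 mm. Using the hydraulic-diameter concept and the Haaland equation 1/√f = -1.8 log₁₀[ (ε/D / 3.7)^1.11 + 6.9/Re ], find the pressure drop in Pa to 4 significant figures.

ΔP ≈ 28.80 Pa

Hydraulic diameter D_h = 4A/P = D_o - D_i = 0.2703 - 0.09594 = 0.1744 m.
Re = ρVD_h/μ = 793.2·0.1625·0.1744/0.0011 = 2.043e+04.
ε/D_h = 0.0002/0.1744 = 0.00115; Haaland gives 1/√f = -1.8 log₁₀[0.000127+0.000338] = 5.998, so f = 0.02779.
ΔP = f(L/D_h)(ρV²/2) = 0.02779·17.25/0.1744·10.47 = 28.8 Pa.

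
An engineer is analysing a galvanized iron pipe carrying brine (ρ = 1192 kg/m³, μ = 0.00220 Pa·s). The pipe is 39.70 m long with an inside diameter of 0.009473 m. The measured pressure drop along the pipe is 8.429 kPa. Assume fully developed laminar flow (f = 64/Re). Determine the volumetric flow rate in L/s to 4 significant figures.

For laminar flow, f = 64/Re with Re = ρVD/μ, so Darcy-Weisbach reduces to ΔP = 32μLV/D². Solving for V: V = ΔP·D²/(32μL) = 8429·(0.009473)²/(32·0.0022·39.7) = 0.2706 m/s.
Check: Re = ρVD/μ = 1192·0.2706·0.009473/0.0022 = 1389 < 2300, so the laminar assumption holds.
Q = V·A = 0.2706·(π/4·0.009473²) = 1.907e-05 m³/s = 0.01907 L/s.

Q ≈ 0.01907 L/s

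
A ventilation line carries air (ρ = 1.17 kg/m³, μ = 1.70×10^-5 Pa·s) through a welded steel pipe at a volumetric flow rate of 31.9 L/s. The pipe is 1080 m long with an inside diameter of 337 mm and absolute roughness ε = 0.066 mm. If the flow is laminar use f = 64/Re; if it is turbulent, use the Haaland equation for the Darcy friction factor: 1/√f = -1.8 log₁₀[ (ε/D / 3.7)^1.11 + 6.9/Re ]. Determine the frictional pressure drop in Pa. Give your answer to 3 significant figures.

ΔP ≈ 7.85 Pa

Q = 31.9 L/s = 31.9/1000 = 0.0319 m³/s.
Cross-sectional area A = πD²/4 = π(0.337)²/4 = 0.0892 m²; mean velocity V = Q/A = 0.0319/0.0892 = 0.3576 m/s.
Reynolds number Re = ρVD/μ = 1.17 · 0.3576 · 0.337 / 1.7e-05 = 8295.
Re > 4000 → turbulent. Relative roughness ε/D = 6.6e-05/0.337 = 0.000196. Haaland: 1/√f = -1.8 log₁₀[(0.000196/3.7)^1.11 + 6.9/8295] = -1.8 log₁₀[1.79e-05 + 0.000832] = 5.527, so f = 0.03273.
Darcy-Weisbach: ΔP = f(L/D)(ρV²/2) = 0.03273·(1080/0.337)·(1.17·0.3576²/2) = 0.03273·3205·0.07482 = 7.849 Pa.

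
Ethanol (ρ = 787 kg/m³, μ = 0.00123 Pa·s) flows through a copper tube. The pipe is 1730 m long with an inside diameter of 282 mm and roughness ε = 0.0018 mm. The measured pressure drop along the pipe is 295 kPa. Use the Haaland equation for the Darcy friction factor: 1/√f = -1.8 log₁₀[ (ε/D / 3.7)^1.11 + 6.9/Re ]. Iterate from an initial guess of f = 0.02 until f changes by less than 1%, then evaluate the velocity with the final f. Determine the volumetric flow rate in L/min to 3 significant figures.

Q ≈ 11500 L/min

Rearranging Darcy-Weisbach: V = √(2·ΔP·D/(f·L·ρ)). With ε/D = 1.8e-06/0.282 = 6.38e-06, iterate starting from f = 0.02:
  f = 0.02 → V = √(2·2.95e+05·0.282/(0.02·1730·787)) = 2.472 m/s; Re = ρVD/μ = 4.46e+05; f → 0.0134
  f = 0.0134 → V = 3.02 m/s; Re = 5.449e+05; f → 0.01294
  f = 0.01294 → V = 3.073 m/s; Re = 5.545e+05; f → 0.0129
Converged (Δf/f < 1%). With the final f = 0.0129: V = √(2·2.95e+05·0.282/(0.0129·1730·787)) = 3.078 m/s.
Q = V·A = 3.078·(π/4·0.282²) = 0.1922 m³/s = 11500 L/min.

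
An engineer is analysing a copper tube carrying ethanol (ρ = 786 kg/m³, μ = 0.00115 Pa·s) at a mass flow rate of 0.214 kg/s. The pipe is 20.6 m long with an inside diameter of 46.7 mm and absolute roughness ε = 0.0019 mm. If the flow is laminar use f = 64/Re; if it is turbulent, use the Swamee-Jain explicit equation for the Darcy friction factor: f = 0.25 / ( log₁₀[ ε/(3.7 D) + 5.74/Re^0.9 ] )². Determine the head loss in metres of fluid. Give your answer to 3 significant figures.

h_f ≈ 0.0214 m

A = πD²/4 = π(0.0467)²/4 = 0.001713 m²; mean velocity V = ṁ/(ρA) = 0.214/(786 · 0.001713) = 0.159 m/s.
Reynolds number Re = ρVD/μ = 786 · 0.159 · 0.0467 / 0.00115 = 5074.
Re > 4000 → turbulent. Relative roughness ε/D = 1.9e-06/0.0467 = 4.07e-05. Swamee-Jain: f = 0.25/(log₁₀[4.07e-05/3.7 + 5.74/5074^0.9])² = 0.25/(log₁₀[1.1e-05 + 0.00266])² = 0.25/(-2.574)² = 0.03773.
Darcy-Weisbach: ΔP = f(L/D)(ρV²/2) = 0.03773·(20.6/0.0467)·(786·0.159²/2) = 0.03773·441.1·9.93 = 165.3 Pa.
Head loss h_f = ΔP/(ρg) = 165.3/(786·9.81) = 0.0214 m.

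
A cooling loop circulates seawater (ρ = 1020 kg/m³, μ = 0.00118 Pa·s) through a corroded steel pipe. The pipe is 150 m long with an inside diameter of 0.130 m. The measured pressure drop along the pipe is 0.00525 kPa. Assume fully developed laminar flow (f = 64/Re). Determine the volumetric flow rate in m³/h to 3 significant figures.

Q ≈ 0.749 m³/h

For laminar flow, f = 64/Re with Re = ρVD/μ, so Darcy-Weisbach reduces to ΔP = 32μLV/D². Solving for V: V = ΔP·D²/(32μL) = 5.25·(0.13)²/(32·0.00118·150) = 0.01566 m/s.
Check: Re = ρVD/μ = 1020·0.01566·0.13/0.00118 = 1760 < 2300, so the laminar assumption holds.
Q = V·A = 0.01566·(π/4·0.13²) = 0.0002079 m³/s = 0.749 m³/h.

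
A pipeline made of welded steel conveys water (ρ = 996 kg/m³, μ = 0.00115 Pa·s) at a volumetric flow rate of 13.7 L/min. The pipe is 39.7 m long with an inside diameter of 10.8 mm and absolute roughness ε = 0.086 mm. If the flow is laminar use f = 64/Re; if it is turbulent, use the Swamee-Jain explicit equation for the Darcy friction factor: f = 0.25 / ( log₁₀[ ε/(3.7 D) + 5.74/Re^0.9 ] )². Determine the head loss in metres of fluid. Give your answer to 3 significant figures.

Q = 13.7 L/min = 13.7/60000 = 0.0002283 m³/s.
Cross-sectional area A = πD²/4 = π(0.0108)²/4 = 9.161e-05 m²; mean velocity V = Q/A = 0.0002283/9.161e-05 = 2.492 m/s.
Reynolds number Re = ρVD/μ = 996 · 2.492 · 0.0108 / 0.00115 = 2.331e+04.
Re > 4000 → turbulent. Relative roughness ε/D = 8.6e-05/0.0108 = 0.00796. Swamee-Jain: f = 0.25/(log₁₀[0.00796/3.7 + 5.74/2.331e+04^0.9])² = 0.25/(log₁₀[0.00215 + 0.000673])² = 0.25/(-2.549)² = 0.03848.
Darcy-Weisbach: ΔP = f(L/D)(ρV²/2) = 0.03848·(39.7/0.0108)·(996·2.492²/2) = 0.03848·3676·3094 = 4.376e+05 Pa.
Head loss h_f = ΔP/(ρg) = 4.376e+05/(996·9.81) = 44.8 m.

h_f ≈ 44.8 m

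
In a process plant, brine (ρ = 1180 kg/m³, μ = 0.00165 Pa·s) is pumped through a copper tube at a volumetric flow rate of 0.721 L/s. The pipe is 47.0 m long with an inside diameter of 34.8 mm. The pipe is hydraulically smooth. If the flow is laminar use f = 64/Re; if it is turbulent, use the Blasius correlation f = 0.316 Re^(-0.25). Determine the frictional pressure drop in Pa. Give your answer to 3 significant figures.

ΔP ≈ 12300 Pa

Q = 0.721 L/s = 0.721/1000 = 0.000721 m³/s.
Cross-sectional area A = πD²/4 = π(0.0348)²/4 = 0.0009511 m²; mean velocity V = Q/A = 0.000721/0.0009511 = 0.758 m/s.
Reynolds number Re = ρVD/μ = 1180 · 0.758 · 0.0348 / 0.00165 = 1.887e+04.
Re > 4000 → turbulent. Smooth-pipe (Blasius): f = 0.316 Re^(-0.25) = 0.316/(1.887e+04)^0.25 = 0.02696.
Darcy-Weisbach: ΔP = f(L/D)(ρV²/2) = 0.02696·(47/0.0348)·(1180·0.758²/2) = 0.02696·1351·339 = 1.235e+04 Pa.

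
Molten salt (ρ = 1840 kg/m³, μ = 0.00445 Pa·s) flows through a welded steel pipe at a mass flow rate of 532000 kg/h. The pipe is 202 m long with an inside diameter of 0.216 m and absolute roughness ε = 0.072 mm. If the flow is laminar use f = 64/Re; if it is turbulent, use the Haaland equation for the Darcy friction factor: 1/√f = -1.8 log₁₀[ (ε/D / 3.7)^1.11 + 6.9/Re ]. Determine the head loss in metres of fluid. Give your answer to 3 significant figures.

ṁ = 532000 kg/h = 532000/3600 = 147.8 kg/s.
A = πD²/4 = π(0.216)²/4 = 0.03664 m²; mean velocity V = ṁ/(ρA) = 147.8/(1840 · 0.03664) = 2.192 m/s.
Reynolds number Re = ρVD/μ = 1840 · 2.192 · 0.216 / 0.00445 = 1.958e+05.
Re > 4000 → turbulent. Relative roughness ε/D = 7.2e-05/0.216 = 0.000333. Haaland: 1/√f = -1.8 log₁₀[(0.000333/3.7)^1.11 + 6.9/1.958e+05] = -1.8 log₁₀[3.23e-05 + 3.52e-05] = 7.506, so f = 0.01775.
Darcy-Weisbach: ΔP = f(L/D)(ρV²/2) = 0.01775·(202/0.216)·(1840·2.192²/2) = 0.01775·935.2·4420 = 7.335e+04 Pa.
Head loss h_f = ΔP/(ρg) = 7.335e+04/(1840·9.81) = 4.06 m.

h_f ≈ 4.06 m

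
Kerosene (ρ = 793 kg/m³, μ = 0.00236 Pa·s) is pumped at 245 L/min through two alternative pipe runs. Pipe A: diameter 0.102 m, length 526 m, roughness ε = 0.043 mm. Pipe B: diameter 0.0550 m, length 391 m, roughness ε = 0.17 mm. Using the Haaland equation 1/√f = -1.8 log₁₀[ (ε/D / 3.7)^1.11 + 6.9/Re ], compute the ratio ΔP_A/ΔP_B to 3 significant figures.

ΔP_A/ΔP_B ≈ 0.0567

Pipe A: V = Q/A = 0.004083/0.008171 = 0.4997 m/s; Re = 1.713e+04; ε/D = 0.000422; Haaland → f = 0.02747; ΔP_A = f(L/D)(ρV²/2) = 1.403e+04 Pa.
Pipe B: V = Q/A = 0.004083/0.002376 = 1.719 m/s; Re = 3.176e+04; ε/D = 0.00309; Haaland → f = 0.02974; ΔP_B = f(L/D)(ρV²/2) = 2.476e+05 Pa.
ΔP_A/ΔP_B = 1.403e+04/2.476e+05 = 0.0567.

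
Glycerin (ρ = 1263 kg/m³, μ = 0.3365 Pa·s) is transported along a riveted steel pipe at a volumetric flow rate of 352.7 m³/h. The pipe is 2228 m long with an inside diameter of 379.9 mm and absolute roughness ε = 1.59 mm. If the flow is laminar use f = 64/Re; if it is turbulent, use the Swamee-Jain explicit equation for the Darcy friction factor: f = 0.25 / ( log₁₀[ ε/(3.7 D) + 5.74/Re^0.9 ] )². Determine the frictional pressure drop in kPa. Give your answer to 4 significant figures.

Q = 352.7 m³/h = 352.7/3600 = 0.09797 m³/s.
Cross-sectional area A = πD²/4 = π(0.3799)²/4 = 0.1134 m²; mean velocity V = Q/A = 0.09797/0.1134 = 0.8643 m/s.
Reynolds number Re = ρVD/μ = 1263 · 0.8643 · 0.3799 / 0.337 = 1232.
Re < 2300 → laminar flow, so f = 64/Re = 64/1232 = 0.05193 (the turbulent correlation is not needed).
Darcy-Weisbach: ΔP = f(L/D)(ρV²/2) = 0.05193·(2228/0.3799)·(1263·0.8643²/2) = 0.05193·5865·471.8 = 1.437e+05 Pa.
ΔP = 1.437e+05 Pa = 143.7 kPa.

ΔP ≈ 143.7 kPa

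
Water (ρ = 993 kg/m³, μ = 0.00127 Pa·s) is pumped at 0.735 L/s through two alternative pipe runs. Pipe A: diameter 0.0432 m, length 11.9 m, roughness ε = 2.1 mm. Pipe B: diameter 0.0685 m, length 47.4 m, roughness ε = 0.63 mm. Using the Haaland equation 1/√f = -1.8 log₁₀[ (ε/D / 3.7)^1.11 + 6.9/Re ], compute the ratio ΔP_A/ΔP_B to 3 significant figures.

Pipe A: V = Q/A = 0.000735/0.001466 = 0.5015 m/s; Re = 1.694e+04; ε/D = 0.0486; Haaland → f = 0.07222; ΔP_A = f(L/D)(ρV²/2) = 2484 Pa.
Pipe B: V = Q/A = 0.000735/0.003685 = 0.1994 m/s; Re = 1.068e+04; ε/D = 0.0092; Haaland → f = 0.0419; ΔP_B = f(L/D)(ρV²/2) = 572.5 Pa.
ΔP_A/ΔP_B = 2484/572.5 = 4.34.

ΔP_A/ΔP_B ≈ 4.34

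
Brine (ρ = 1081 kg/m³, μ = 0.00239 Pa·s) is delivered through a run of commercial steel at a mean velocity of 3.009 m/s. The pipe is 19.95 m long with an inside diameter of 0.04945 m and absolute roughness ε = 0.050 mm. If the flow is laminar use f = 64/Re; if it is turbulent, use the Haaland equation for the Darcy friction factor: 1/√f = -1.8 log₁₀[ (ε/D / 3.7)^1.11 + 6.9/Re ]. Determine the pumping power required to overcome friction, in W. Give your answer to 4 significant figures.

P ≈ 261.3 W

Reynolds number Re = ρVD/μ = 1081 · 3.009 · 0.04945 / 0.00239 = 6.73e+04.
Re > 4000 → turbulent. Relative roughness ε/D = 5e-05/0.04945 = 0.00101. Haaland: 1/√f = -1.8 log₁₀[(0.00101/3.7)^1.11 + 6.9/6.73e+04] = -1.8 log₁₀[0.000111 + 0.000103] = 6.608, so f = 0.0229.
Darcy-Weisbach: ΔP = f(L/D)(ρV²/2) = 0.0229·(19.95/0.04945)·(1081·3.009²/2) = 0.0229·403.4·4894 = 4.522e+04 Pa.
Q = V·A = 3.009·0.001921 = 0.005779 m³/s.
Pumping power P = QΔP = 0.005779·4.522e+04 = 261.32 W = 261.3 W.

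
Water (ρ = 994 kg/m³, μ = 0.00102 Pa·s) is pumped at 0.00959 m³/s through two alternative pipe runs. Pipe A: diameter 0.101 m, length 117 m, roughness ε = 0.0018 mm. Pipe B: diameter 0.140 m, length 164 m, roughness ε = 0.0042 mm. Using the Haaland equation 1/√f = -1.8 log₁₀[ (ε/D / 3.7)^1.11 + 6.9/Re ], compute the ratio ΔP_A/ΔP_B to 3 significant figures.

Pipe A: V = Q/A = 0.00959/0.008012 = 1.197 m/s; Re = 1.178e+05; ε/D = 1.78e-05; Haaland → f = 0.01731; ΔP_A = f(L/D)(ρV²/2) = 1.427e+04 Pa.
Pipe B: V = Q/A = 0.00959/0.01539 = 0.623 m/s; Re = 8.499e+04; ε/D = 3e-05; Haaland → f = 0.01855; ΔP_B = f(L/D)(ρV²/2) = 4192 Pa.
ΔP_A/ΔP_B = 1.427e+04/4192 = 3.41.

ΔP_A/ΔP_B ≈ 3.41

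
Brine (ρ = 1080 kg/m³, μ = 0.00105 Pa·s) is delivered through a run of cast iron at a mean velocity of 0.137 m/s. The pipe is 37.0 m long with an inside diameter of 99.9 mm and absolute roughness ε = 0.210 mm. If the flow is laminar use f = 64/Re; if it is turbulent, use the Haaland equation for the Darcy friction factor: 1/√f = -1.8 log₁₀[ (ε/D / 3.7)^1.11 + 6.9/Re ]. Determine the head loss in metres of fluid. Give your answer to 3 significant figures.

h_f ≈ 0.0112 m

Reynolds number Re = ρVD/μ = 1080 · 0.137 · 0.0999 / 0.00105 = 1.408e+04.
Re > 4000 → turbulent. Relative roughness ε/D = 0.00021/0.0999 = 0.0021. Haaland: 1/√f = -1.8 log₁₀[(0.0021/3.7)^1.11 + 6.9/1.408e+04] = -1.8 log₁₀[0.00025 + 0.00049] = 5.636, so f = 0.03149.
Darcy-Weisbach: ΔP = f(L/D)(ρV²/2) = 0.03149·(37/0.0999)·(1080·0.137²/2) = 0.03149·370.4·10.14 = 118.2 Pa.
Head loss h_f = ΔP/(ρg) = 118.2/(1080·9.81) = 0.0112 m.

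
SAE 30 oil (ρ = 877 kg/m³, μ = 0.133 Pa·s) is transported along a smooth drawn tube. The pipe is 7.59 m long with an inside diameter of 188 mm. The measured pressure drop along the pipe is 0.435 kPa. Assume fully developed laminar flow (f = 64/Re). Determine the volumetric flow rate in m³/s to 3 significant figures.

Q ≈ 0.0132 m³/s

For laminar flow, f = 64/Re with Re = ρVD/μ, so Darcy-Weisbach reduces to ΔP = 32μLV/D². Solving for V: V = ΔP·D²/(32μL) = 435·(0.188)²/(32·0.133·7.59) = 0.476 m/s.
Check: Re = ρVD/μ = 877·0.476·0.188/0.133 = 590 < 2300, so the laminar assumption holds.
Q = V·A = 0.476·(π/4·0.188²) = 0.01321 m³/s = 0.0132 m³/s.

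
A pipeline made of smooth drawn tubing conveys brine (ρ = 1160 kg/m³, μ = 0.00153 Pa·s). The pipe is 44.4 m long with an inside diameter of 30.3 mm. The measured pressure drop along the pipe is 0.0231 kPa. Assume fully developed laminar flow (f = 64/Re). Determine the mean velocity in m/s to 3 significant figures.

For laminar flow, f = 64/Re with Re = ρVD/μ, so Darcy-Weisbach reduces to ΔP = 32μLV/D². Solving for V: V = ΔP·D²/(32μL) = 23.1·(0.0303)²/(32·0.00153·44.4) = 0.009756 m/s.
Check: Re = ρVD/μ = 1160·0.009756·0.0303/0.00153 = 224.1 < 2300, so the laminar assumption holds.

V ≈ 0.00976 m/s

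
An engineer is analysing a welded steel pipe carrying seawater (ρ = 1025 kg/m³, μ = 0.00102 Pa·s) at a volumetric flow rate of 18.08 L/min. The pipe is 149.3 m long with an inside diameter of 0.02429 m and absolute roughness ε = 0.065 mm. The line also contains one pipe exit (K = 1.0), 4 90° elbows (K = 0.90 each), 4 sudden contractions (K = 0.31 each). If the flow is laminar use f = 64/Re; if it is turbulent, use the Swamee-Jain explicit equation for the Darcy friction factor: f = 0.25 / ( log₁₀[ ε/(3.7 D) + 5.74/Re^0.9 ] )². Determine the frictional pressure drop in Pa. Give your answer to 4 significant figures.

ΔP ≈ 44480 Pa

Q = 18.08 L/min = 18.08/60000 = 0.0003013 m³/s.
Cross-sectional area A = πD²/4 = π(0.02429)²/4 = 0.0004634 m²; mean velocity V = Q/A = 0.0003013/0.0004634 = 0.6503 m/s.
Reynolds number Re = ρVD/μ = 1025 · 0.6503 · 0.02429 / 0.00102 = 1.587e+04.
Re > 4000 → turbulent. Relative roughness ε/D = 6.5e-05/0.02429 = 0.00268. Swamee-Jain: f = 0.25/(log₁₀[0.00268/3.7 + 5.74/1.587e+04^0.9])² = 0.25/(log₁₀[0.000723 + 0.000951])² = 0.25/(-2.776)² = 0.03244.
Total minor-loss coefficient ΣK = 1·1 + 4·0.9 + 4·0.31 = 5.84.
ΔP = [f·L/D + ΣK]·(ρV²/2) = [0.03244·149.3/0.02429 + 5.84]·(1025·0.6503²/2) = [199.4 + 5.84]·216.7 = 4.448e+04 Pa.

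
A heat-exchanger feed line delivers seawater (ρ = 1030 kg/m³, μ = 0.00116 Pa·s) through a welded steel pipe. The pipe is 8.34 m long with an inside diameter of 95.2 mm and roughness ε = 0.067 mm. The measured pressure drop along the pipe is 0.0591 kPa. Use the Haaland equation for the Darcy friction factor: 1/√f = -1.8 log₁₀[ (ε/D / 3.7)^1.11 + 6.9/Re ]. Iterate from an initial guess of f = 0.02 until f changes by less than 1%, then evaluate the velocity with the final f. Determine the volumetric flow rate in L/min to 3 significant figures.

Q ≈ 93.2 L/min

Rearranging Darcy-Weisbach: V = √(2·ΔP·D/(f·L·ρ)). With ε/D = 6.7e-05/0.0952 = 0.000704, iterate starting from f = 0.02:
  f = 0.02 → V = √(2·59.1·0.0952/(0.02·8.34·1030)) = 0.2559 m/s; Re = ρVD/μ = 2.163e+04; f → 0.02661
  f = 0.02661 → V = 0.2219 m/s; Re = 1.875e+04; f → 0.02743
  f = 0.02743 → V = 0.2185 m/s; Re = 1.847e+04; f → 0.02752
Converged (Δf/f < 1%). With the final f = 0.02752: V = √(2·59.1·0.0952/(0.02752·8.34·1030)) = 0.2182 m/s.
Q = V·A = 0.2182·(π/4·0.0952²) = 0.001553 m³/s = 93.2 L/min.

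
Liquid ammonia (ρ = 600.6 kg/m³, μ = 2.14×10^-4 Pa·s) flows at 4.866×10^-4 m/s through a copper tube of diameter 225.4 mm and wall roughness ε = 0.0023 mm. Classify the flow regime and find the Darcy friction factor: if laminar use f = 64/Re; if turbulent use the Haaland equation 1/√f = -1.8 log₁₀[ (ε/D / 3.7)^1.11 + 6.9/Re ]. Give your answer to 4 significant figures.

f ≈ 0.2079

Re = ρVD/μ = 600.6·0.0004866·0.2254/0.000214 = 307.8.
Re < 2300 → laminar, so f = 64/Re = 0.2079 (roughness is irrelevant in laminar flow).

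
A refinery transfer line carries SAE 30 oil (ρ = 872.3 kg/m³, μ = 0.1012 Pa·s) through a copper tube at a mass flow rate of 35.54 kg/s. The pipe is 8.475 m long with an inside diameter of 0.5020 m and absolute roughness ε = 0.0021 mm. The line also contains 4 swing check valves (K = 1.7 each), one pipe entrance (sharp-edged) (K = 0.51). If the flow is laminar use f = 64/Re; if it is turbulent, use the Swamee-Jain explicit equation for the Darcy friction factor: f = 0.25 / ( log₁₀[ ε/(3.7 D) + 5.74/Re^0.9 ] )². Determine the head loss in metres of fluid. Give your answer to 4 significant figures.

A = πD²/4 = π(0.502)²/4 = 0.1979 m²; mean velocity V = ṁ/(ρA) = 35.54/(872.3 · 0.1979) = 0.2059 m/s.
Reynolds number Re = ρVD/μ = 872.3 · 0.2059 · 0.502 / 0.101 = 890.7.
Re < 2300 → laminar flow, so f = 64/Re = 64/890.7 = 0.07185 (the turbulent correlation is not needed).
Total minor-loss coefficient ΣK = 4·1.7 + 1·0.51 = 7.31.
ΔP = [f·L/D + ΣK]·(ρV²/2) = [0.07185·8.475/0.502 + 7.31]·(872.3·0.2059²/2) = [1.213 + 7.31]·18.48 = 157.5 Pa.
Head loss h_f = ΔP/(ρg) = 157.5/(872.3·9.81) = 0.01841 m.

h_f ≈ 0.01841 m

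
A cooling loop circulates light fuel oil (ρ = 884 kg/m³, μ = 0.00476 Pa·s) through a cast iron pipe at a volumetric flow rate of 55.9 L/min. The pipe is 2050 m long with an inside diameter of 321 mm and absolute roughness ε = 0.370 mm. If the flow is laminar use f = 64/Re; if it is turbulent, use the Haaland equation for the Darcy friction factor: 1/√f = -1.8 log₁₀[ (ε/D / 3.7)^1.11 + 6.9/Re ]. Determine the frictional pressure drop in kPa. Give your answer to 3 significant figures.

Q = 55.9 L/min = 55.9/60000 = 0.0009317 m³/s.
Cross-sectional area A = πD²/4 = π(0.321)²/4 = 0.08093 m²; mean velocity V = Q/A = 0.0009317/0.08093 = 0.01151 m/s.
Reynolds number Re = ρVD/μ = 884 · 0.01151 · 0.321 / 0.00476 = 686.3.
Re < 2300 → laminar flow, so f = 64/Re = 64/686.3 = 0.09325 (the turbulent correlation is not needed).
Darcy-Weisbach: ΔP = f(L/D)(ρV²/2) = 0.09325·(2050/0.321)·(884·0.01151²/2) = 0.09325·6386·0.05858 = 34.89 Pa.
ΔP = 34.89 Pa = 0.0349 kPa.

ΔP ≈ 0.0349 kPa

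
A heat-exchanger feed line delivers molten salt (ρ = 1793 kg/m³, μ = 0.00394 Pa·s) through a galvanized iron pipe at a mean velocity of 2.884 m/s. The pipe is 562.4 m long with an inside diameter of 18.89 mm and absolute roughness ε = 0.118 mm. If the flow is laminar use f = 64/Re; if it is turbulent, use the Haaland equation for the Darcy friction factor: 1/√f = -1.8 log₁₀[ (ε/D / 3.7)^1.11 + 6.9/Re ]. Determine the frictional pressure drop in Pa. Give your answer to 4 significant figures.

ΔP ≈ 7859000 Pa

Reynolds number Re = ρVD/μ = 1793 · 2.884 · 0.01889 / 0.00394 = 2.479e+04.
Re > 4000 → turbulent. Relative roughness ε/D = 0.000118/0.01889 = 0.00625. Haaland: 1/√f = -1.8 log₁₀[(0.00625/3.7)^1.11 + 6.9/2.479e+04] = -1.8 log₁₀[0.000837 + 0.000278] = 5.315, so f = 0.0354.
Darcy-Weisbach: ΔP = f(L/D)(ρV²/2) = 0.0354·(562.4/0.01889)·(1793·2.884²/2) = 0.0354·2.977e+04·7457 = 7.859e+06 Pa.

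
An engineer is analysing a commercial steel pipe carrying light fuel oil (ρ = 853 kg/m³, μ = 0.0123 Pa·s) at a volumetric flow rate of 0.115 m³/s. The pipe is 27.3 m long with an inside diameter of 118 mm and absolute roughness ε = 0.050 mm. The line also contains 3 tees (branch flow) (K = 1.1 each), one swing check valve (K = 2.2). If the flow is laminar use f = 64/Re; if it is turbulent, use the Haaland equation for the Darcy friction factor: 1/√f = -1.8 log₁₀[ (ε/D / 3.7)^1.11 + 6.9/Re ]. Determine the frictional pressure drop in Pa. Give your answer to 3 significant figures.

Cross-sectional area A = πD²/4 = π(0.118)²/4 = 0.01094 m²; mean velocity V = Q/A = 0.115/0.01094 = 10.52 m/s.
Reynolds number Re = ρVD/μ = 853 · 10.52 · 0.118 / 0.0123 = 8.605e+04.
Re > 4000 → turbulent. Relative roughness ε/D = 5e-05/0.118 = 0.000424. Haaland: 1/√f = -1.8 log₁₀[(0.000424/3.7)^1.11 + 6.9/8.605e+04] = -1.8 log₁₀[4.22e-05 + 8.02e-05] = 7.042, so f = 0.02017.
Total minor-loss coefficient ΣK = 3·1.1 + 1·2.2 = 5.5.
ΔP = [f·L/D + ΣK]·(ρV²/2) = [0.02017·27.3/0.118 + 5.5]·(853·10.52²/2) = [4.665 + 5.5]·4.716e+04 = 4.794e+05 Pa.

ΔP ≈ 479000 Pa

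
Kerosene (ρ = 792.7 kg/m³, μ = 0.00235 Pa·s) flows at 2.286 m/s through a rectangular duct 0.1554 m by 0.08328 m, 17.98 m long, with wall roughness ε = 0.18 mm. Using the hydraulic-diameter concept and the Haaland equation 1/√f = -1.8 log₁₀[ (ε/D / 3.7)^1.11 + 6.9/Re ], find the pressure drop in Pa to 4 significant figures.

Hydraulic diameter D_h = 4A/P = 4·(0.1554·0.08328)/(2·(0.1554+0.08328)) = 0.05177/0.4774 = 0.1084 m.
Re = ρVD_h/μ = 792.7·2.286·0.1084/0.00235 = 8.362e+04.
ε/D_h = 0.00018/0.1084 = 0.00166; Haaland gives 1/√f = -1.8 log₁₀[0.000192+8.25e-05] = 6.41, so f = 0.02434.
ΔP = f(L/D_h)(ρV²/2) = 0.02434·17.98/0.1084·2071 = 8357 Pa.

ΔP ≈ 8357 Pa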